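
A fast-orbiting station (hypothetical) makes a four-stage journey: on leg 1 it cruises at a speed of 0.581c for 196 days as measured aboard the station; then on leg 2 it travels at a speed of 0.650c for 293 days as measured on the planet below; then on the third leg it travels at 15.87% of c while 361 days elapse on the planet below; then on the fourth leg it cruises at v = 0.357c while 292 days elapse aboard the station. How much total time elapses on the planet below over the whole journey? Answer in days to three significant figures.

Δt = 1210 days

Leg 1: γ = 1/√(1 − 0.581²) = 1/√0.6624 = 1.229; Δt_1 = 1.229 × 196 = 240.8 days.
Leg 2: 293 days is already measured on the planet below.
Leg 3: 361 days is already measured on the planet below.
Leg 4: γ = 1/√(1 − 0.357²) = 1/√0.8726 = 1.071; Δt_4 = 1.071 × 292 = 312.6 days.
Total: 240.8 + 293.0 + 361.0 + 312.6 days.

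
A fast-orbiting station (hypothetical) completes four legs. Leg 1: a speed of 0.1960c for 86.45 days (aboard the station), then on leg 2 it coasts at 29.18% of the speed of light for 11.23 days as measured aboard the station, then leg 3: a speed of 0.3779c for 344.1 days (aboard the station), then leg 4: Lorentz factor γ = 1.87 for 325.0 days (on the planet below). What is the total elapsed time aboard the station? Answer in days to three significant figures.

Leg 1: 86.45 days is already measured aboard the station.
Leg 2: 11.23 days is already measured aboard the station.
Leg 3: 344.1 days is already measured aboard the station.
Leg 4: γ = 1.87; τ_4 = 325.0/1.870 = 173.8 days.
Total: 86.45 + 11.23 + 344.1 + 173.8 days.

τ = 616 days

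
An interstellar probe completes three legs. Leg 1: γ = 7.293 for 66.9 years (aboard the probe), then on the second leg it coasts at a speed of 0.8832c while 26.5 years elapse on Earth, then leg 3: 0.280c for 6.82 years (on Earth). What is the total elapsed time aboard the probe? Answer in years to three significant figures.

τ = 85.9 years

Leg 1: 66.9 years is already measured aboard the probe.
Leg 2: γ = 1/√(1 − 0.8832²) = 1/√0.2200 = 2.132; τ_2 = 26.5/2.132 = 12.43 years.
Leg 3: γ = 1/√(1 − 0.280²) = 25/24 ≈ 1.042; τ_3 = 6.82/1.042 = 6.547 years.
Total: 66.90 + 12.43 + 6.547 years.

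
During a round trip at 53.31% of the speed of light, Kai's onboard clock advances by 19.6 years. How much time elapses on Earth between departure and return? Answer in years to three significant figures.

β = 0.5331; γ = 1/√(1 − 0.5331²) = 1/√0.7158 = 1.182
Earth-frame duration is the dilated interval: Δt = γτ = 1.182 × 19.6 years.

Δt = 23.2 years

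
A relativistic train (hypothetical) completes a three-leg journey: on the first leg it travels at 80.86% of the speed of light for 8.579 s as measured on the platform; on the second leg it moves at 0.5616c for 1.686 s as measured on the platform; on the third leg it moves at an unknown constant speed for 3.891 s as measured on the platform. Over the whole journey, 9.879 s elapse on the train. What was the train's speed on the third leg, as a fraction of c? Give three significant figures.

β = 0.469

Leg 1: β = 0.8086; γ = 1/√(1 − 0.8086²) = 1/√0.3462 = 1.700; τ_1 = 8.579/1.700 = 5.048 s.
Leg 2: γ = 1/√(1 − 0.5616²) = 1/√0.6846 = 1.209; τ_2 = 1.686/1.209 = 1.395 s.
Leg 3: speed unknown; τ_3 = 3.891/γ_3.
Total proper time: 5.048 + 1.395 + τ_3 = 9.879, so τ_3 = 9.879 − 6.443 = 3.436 s.
γ_3 = 3.891/3.436 = 1.132; β = √(1 − 1/γ²) = √0.2200.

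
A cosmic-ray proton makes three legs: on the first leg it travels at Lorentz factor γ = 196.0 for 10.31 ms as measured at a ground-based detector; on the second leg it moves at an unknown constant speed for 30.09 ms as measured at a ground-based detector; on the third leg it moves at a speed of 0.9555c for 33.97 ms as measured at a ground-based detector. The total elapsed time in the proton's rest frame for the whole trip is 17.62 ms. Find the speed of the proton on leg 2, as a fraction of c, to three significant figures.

β = 0.968

Leg 1: γ = 196.0; τ_1 = 10.31/196.0 = 0.05260 ms.
Leg 2: speed unknown; τ_2 = 30.09/γ_2.
Leg 3: γ = 1/√(1 − 0.9555²) = 1/√0.08702 = 3.390; τ_3 = 33.97/3.390 = 10.02 ms.
Total proper time: 0.05260 + τ_2 + 10.02 = 17.62, so τ_2 = 17.62 − 10.07 = 7.547 ms.
γ_2 = 30.09/7.547 = 3.987; β = √(1 − 1/γ²) = √0.9371.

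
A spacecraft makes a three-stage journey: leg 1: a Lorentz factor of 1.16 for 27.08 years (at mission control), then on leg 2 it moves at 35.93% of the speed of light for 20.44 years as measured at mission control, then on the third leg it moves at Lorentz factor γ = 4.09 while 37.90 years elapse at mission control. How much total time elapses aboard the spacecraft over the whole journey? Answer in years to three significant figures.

Leg 1: γ = 1.16; τ_1 = 27.08/1.160 = 23.34 years.
Leg 2: β = 0.3593; γ = 1/√(1 − 0.3593²) = 1/√0.8709 = 1.072; τ_2 = 20.44/1.072 = 19.08 years.
Leg 3: γ = 4.09; τ_3 = 37.90/4.090 = 9.267 years.
Total: 23.34 + 19.08 + 9.267 years.

τ = 51.7 years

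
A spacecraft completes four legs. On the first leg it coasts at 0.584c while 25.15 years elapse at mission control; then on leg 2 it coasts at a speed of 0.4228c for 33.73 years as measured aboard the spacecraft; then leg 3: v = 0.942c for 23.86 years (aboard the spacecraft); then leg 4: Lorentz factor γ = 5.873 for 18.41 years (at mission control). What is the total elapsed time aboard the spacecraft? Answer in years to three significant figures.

τ = 81.1 years

Leg 1: γ = 1/√(1 − 0.584²) = 1/√0.6589 = 1.232; τ_1 = 25.15/1.232 = 20.42 years.
Leg 2: 33.73 years is already measured aboard the spacecraft.
Leg 3: 23.86 years is already measured aboard the spacecraft.
Leg 4: γ = 5.873; τ_4 = 18.41/5.873 = 3.135 years.
Total: 20.42 + 33.73 + 23.86 + 3.135 years.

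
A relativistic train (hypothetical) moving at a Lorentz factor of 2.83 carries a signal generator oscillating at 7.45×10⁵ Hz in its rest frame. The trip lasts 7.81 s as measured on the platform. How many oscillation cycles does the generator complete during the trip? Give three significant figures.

γ = 2.83
The oscillator's own cycle count is N = f × τ where τ is the proper time on the train. τ = Δt/γ = 7.81/2.830 = 2.760 s = 2.760×10⁰ s.
N = 7.45×10⁵ × 2.760×10⁰ = 2.056×10⁶.

N = 2.06×10⁶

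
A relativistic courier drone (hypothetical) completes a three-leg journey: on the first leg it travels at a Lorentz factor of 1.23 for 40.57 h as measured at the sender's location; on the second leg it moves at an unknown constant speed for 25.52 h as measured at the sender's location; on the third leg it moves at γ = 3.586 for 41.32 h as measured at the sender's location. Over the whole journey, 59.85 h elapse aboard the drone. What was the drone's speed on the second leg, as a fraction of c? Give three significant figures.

β = 0.799

Leg 1: γ = 1.23; τ_1 = 40.57/1.230 = 32.98 h.
Leg 2: speed unknown; τ_2 = 25.52/γ_2.
Leg 3: γ = 3.586; τ_3 = 41.32/3.586 = 11.52 h.
Total proper time: 32.98 + τ_2 + 11.52 = 59.85, so τ_2 = 59.85 − 44.51 = 15.34 h.
γ_2 = 25.52/15.34 = 1.663; β = √(1 − 1/γ²) = √0.6385.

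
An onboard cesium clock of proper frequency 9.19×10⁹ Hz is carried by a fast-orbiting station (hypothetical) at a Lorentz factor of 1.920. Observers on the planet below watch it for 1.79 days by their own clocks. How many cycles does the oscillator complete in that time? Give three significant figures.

N = 7.40×10¹⁴

γ = 1.920
During 1.79 days of lab time, the oscillator's proper time advances by τ = Δt/γ = 1.79/1.920 = 0.9323 days = 8.055×10⁴ s.
N = f × τ = 9.19×10⁹ × 8.055×10⁴ = 7.403×10¹⁴.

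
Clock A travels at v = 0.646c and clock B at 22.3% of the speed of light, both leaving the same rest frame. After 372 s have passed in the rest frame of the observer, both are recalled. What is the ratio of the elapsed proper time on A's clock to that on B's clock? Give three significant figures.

A: γ = 1/√(1 − 0.646²) = 1/√0.5827 = 1.310. B: β = 0.223; γ = 1/√(1 − 0.223²) = 1/√0.9503 = 1.026.
τ_A/τ_B = γ_B/γ_A = 1.026/1.310 = 0.7831, so τ_A/τ_B = 0.7831.

τ_A/τ_B = 0.783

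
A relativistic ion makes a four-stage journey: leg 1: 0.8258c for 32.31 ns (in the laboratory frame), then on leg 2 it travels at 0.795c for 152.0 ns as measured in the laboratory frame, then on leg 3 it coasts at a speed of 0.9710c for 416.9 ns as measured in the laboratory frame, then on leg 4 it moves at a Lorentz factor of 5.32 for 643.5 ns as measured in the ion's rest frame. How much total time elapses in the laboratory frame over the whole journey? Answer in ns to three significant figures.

Δt = 4020 ns

Leg 1: 32.31 ns is already measured in the laboratory frame.
Leg 2: 152.0 ns is already measured in the laboratory frame.
Leg 3: 416.9 ns is already measured in the laboratory frame.
Leg 4: γ = 5.32; Δt_4 = 5.320 × 643.5 = 3423 ns.
Total: 32.31 + 152.0 + 416.9 + 3423 ns.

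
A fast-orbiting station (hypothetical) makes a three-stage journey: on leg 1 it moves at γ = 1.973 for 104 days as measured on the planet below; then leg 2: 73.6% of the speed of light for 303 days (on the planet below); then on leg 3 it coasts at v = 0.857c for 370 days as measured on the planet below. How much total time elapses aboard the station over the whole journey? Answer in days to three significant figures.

τ = 449 days

Leg 1: γ = 1.973; τ_1 = 104/1.973 = 52.71 days.
Leg 2: β = 0.736; γ = 1/√(1 − 0.736²) = 1/√0.4583 = 1.477; τ_2 = 303/1.477 = 205.1 days.
Leg 3: γ = 1/√(1 − 0.857²) = 1/√0.2656 = 1.941; τ_3 = 370/1.941 = 190.7 days.
Total: 52.71 + 205.1 + 190.7 days.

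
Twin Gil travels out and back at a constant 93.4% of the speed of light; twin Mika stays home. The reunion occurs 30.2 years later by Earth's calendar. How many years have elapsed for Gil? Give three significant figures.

β = 0.934; γ = 1/√(1 − 0.934²) = 1/√0.1276 = 2.799
Gil's clock measures proper time along the trip: τ = Δt/γ = 30.2/2.799 years.

τ = 10.8 years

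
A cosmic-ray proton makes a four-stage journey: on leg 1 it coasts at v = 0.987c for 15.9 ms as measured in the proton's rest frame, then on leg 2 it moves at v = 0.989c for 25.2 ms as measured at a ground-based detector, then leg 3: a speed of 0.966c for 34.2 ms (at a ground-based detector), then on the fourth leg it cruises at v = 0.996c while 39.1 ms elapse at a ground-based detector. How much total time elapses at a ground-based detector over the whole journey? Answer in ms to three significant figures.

Leg 1: γ = 1/√(1 − 0.987²) = 1/√0.02583 = 6.222; Δt_1 = 6.222 × 15.9 = 98.93 ms.
Leg 2: 25.2 ms is already measured at a ground-based detector.
Leg 3: 34.2 ms is already measured at a ground-based detector.
Leg 4: 39.1 ms is already measured at a ground-based detector.
Total: 98.93 + 25.20 + 34.20 + 39.10 ms.

Δt = 197 ms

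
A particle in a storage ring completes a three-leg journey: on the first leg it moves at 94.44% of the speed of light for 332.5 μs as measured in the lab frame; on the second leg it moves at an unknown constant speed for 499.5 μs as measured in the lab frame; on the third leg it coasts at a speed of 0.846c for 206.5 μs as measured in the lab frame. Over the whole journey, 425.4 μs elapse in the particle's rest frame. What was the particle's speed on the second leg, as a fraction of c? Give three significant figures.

β = 0.911

Leg 1: β = 0.9444; γ = 1/√(1 − 0.9444²) = 1/√0.1081 = 3.041; τ_1 = 332.5/3.041 = 109.3 μs.
Leg 2: speed unknown; τ_2 = 499.5/γ_2.
Leg 3: γ = 1/√(1 − 0.846²) = 1/√0.2843 = 1.876; τ_3 = 206.5/1.876 = 110.1 μs.
Total proper time: 109.3 + τ_2 + 110.1 = 425.4, so τ_2 = 425.4 − 219.4 = 206.0 μs.
γ_2 = 499.5/206.0 = 2.425; β = √(1 − 1/γ²) = √0.8300.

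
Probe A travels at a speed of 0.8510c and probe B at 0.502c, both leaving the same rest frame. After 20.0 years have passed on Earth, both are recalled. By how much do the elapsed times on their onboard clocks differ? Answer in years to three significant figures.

|τ_A − τ_B| = 6.79 years

A: γ = 1/√(1 − 0.8510²) = 1/√0.2758 = 1.904; τ_A = 20.0/1.904 = 10.50 years.
B: γ = 1/√(1 − 0.502²) = 1/√0.7480 = 1.156; τ_B = 20.0/1.156 = 17.30 years.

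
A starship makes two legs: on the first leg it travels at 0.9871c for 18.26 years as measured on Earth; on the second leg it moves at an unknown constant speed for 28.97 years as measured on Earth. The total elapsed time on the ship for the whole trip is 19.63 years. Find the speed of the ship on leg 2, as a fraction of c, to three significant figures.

β = 0.817

Leg 1: γ = 1/√(1 − 0.9871²) = 1/√0.02563 = 6.246; τ_1 = 18.26/6.246 = 2.924 years.
Leg 2: speed unknown; τ_2 = 28.97/γ_2.
Total proper time: 2.924 + τ_2 = 19.63, so τ_2 = 19.63 − 2.924 = 16.71 years.
γ_2 = 28.97/16.71 = 1.734; β = √(1 − 1/γ²) = √0.6674.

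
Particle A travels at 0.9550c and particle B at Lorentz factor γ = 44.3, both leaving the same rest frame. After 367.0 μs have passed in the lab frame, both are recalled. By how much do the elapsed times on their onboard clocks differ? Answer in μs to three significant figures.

A: γ = 1/√(1 − 0.9550²) = 1/√0.08798 = 3.371; τ_A = 367.0/3.371 = 108.9 μs.
B: γ = 44.3; τ_B = 367.0/44.30 = 8.284 μs.

|τ_A − τ_B| = 101 μs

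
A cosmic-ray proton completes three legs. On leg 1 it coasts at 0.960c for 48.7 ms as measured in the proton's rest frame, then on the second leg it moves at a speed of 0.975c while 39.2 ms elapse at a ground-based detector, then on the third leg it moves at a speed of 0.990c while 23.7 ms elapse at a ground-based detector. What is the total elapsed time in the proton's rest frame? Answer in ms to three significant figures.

τ = 60.8 ms

Leg 1: 48.7 ms is already measured in the proton's rest frame.
Leg 2: γ = 1/√(1 − 0.975²) = 1/√0.04938 = 4.500; τ_2 = 39.2/4.500 = 8.710 ms.
Leg 3: γ = 1/√(1 − 0.990²) = 1/√0.01990 = 7.089; τ_3 = 23.7/7.089 = 3.343 ms.
Total: 48.70 + 8.710 + 3.343 ms.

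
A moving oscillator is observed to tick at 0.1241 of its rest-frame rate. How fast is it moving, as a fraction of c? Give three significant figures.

Rate ratio = 1/γ, so γ = 1/0.1241 = 8.058.
β = √(1 − 1/γ²) = √(1 − 0.1241²) = √0.9846

β = 0.992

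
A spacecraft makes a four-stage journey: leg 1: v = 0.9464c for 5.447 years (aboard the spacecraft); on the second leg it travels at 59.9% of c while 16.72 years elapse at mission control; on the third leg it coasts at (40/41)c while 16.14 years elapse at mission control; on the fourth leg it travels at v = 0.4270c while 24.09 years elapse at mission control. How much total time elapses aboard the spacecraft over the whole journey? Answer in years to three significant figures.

Leg 1: 5.447 years is already measured aboard the spacecraft.
Leg 2: β = 0.599; γ = 1/√(1 − 0.599²) = 1/√0.6412 = 1.249; τ_2 = 16.72/1.249 = 13.39 years.
Leg 3: γ = 1/√(1 − (40/41)²) = 41/9 ≈ 4.556; τ_3 = 16.14/4.556 = 3.543 years.
Leg 4: γ = 1/√(1 − 0.4270²) = 1/√0.8177 = 1.106; τ_4 = 24.09/1.106 = 21.78 years.
Total: 5.447 + 13.39 + 3.543 + 21.78 years.

τ = 44.2 years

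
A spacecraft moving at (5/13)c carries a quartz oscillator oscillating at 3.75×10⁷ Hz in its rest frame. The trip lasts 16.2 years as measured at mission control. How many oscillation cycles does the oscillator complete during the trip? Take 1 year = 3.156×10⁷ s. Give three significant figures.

N = 1.77×10¹⁶

γ = 1/√(1 − (5/13)²) = 13/12 ≈ 1.083
The oscillator's own cycle count is N = f × τ where τ is the proper time aboard the spacecraft. τ = Δt/γ = 16.2/1.083 = 14.95 years = 4.719×10⁸ s.
N = 3.75×10⁷ × 4.719×10⁸ = 1.770×10¹⁶.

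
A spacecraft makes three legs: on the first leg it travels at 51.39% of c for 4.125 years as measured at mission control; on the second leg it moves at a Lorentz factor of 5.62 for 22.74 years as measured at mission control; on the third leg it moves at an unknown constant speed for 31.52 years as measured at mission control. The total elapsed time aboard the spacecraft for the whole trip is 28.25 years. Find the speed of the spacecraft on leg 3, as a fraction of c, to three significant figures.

β = 0.755

Leg 1: β = 0.5139; γ = 1/√(1 − 0.5139²) = 1/√0.7359 = 1.166; τ_1 = 4.125/1.166 = 3.539 years.
Leg 2: γ = 5.62; τ_2 = 22.74/5.620 = 4.046 years.
Leg 3: speed unknown; τ_3 = 31.52/γ_3.
Total proper time: 3.539 + 4.046 + τ_3 = 28.25, so τ_3 = 28.25 − 7.585 = 20.67 years.
γ_3 = 31.52/20.67 = 1.525; β = √(1 − 1/γ²) = √0.5702.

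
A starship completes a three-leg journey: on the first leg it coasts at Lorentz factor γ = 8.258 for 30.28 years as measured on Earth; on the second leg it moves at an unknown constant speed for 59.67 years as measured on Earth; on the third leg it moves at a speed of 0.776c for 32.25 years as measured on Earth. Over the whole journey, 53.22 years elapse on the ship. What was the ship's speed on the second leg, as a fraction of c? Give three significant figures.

Leg 1: γ = 8.258; τ_1 = 30.28/8.258 = 3.667 years.
Leg 2: speed unknown; τ_2 = 59.67/γ_2.
Leg 3: γ = 1/√(1 − 0.776²) = 1/√0.3978 = 1.585; τ_3 = 32.25/1.585 = 20.34 years.
Total proper time: 3.667 + τ_2 + 20.34 = 53.22, so τ_2 = 53.22 − 24.01 = 29.21 years.
γ_2 = 59.67/29.21 = 2.043; β = √(1 − 1/γ²) = √0.7603.

β = 0.872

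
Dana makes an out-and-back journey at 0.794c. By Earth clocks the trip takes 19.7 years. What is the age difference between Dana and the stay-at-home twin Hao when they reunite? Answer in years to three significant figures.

Δt − τ = 7.72 years

γ = 1/√(1 − 0.794²) = 1/√0.3696 = 1.645
Dana's elapsed proper time: τ = 19.7/1.645 = 11.98 years.
Age gap = Δt − τ = 19.7 − 11.98 years.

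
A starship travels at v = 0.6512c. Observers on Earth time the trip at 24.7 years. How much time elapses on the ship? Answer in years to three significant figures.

γ = 1/√(1 − 0.6512²) = 1/√0.5759 = 1.318
The interval measured on Earth is the dilated one; the clock on the ship measures the proper time τ = Δt/γ = 24.7/1.318 years.

τ = 18.7 years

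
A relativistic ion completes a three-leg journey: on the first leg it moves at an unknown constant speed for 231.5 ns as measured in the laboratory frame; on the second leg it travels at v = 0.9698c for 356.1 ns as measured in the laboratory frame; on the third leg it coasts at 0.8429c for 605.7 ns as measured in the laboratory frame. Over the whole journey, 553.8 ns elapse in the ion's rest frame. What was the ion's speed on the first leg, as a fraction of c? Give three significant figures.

Leg 1: speed unknown; τ_1 = 231.5/γ_1.
Leg 2: γ = 1/√(1 − 0.9698²) = 1/√0.05949 = 4.100; τ_2 = 356.1/4.100 = 86.85 ns.
Leg 3: γ = 1/√(1 − 0.8429²) = 1/√0.2895 = 1.858; τ_3 = 605.7/1.858 = 325.9 ns.
Total proper time: τ_1 + 86.85 + 325.9 = 553.8, so τ_1 = 553.8 − 412.8 = 141.0 ns.
γ_1 = 231.5/141.0 = 1.641; β = √(1 − 1/γ²) = √0.6288.

β = 0.793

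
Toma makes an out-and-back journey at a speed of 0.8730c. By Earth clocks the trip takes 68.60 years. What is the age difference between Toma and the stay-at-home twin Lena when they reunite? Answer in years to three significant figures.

γ = 1/√(1 − 0.8730²) = 1/√0.2379 = 2.050
Toma's elapsed proper time: τ = 68.60/2.050 = 33.46 years.
Age gap = Δt − τ = 68.60 − 33.46 years.

Δt − τ = 35.1 years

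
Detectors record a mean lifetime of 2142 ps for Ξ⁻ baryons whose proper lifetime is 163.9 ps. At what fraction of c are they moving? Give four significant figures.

γ = Δt/τ₀ = 2142/163.9 = 13.07
β = √(1 − 1/γ²) = √(1 − 0.005855) = √0.9941

v = 0.9971c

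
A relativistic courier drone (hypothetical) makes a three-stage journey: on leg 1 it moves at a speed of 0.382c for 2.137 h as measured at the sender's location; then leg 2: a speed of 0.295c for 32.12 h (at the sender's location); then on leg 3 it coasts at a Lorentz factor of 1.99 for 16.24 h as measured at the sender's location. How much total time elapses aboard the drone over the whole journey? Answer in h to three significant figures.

τ = 40.8 h

Leg 1: γ = 1/√(1 − 0.382²) = 1/√0.8541 = 1.082; τ_1 = 2.137/1.082 = 1.975 h.
Leg 2: γ = 1/√(1 − 0.295²) = 1/√0.9130 = 1.047; τ_2 = 32.12/1.047 = 30.69 h.
Leg 3: γ = 1.99; τ_3 = 16.24/1.990 = 8.161 h.
Total: 1.975 + 30.69 + 8.161 h.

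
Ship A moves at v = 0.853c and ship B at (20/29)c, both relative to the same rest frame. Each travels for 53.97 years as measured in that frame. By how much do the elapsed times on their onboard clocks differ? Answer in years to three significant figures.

|τ_A − τ_B| = 10.9 years

A: γ = 1/√(1 − 0.853²) = 1/√0.2724 = 1.916; τ_A = 53.97/1.916 = 28.17 years.
B: γ = 1/√(1 − (20/29)²) = 29/21 ≈ 1.381; τ_B = 53.97/1.381 = 39.08 years.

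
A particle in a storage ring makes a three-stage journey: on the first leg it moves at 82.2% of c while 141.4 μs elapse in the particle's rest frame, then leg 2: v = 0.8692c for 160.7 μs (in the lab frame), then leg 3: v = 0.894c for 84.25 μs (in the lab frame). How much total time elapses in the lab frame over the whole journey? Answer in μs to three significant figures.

Leg 1: β = 0.822; γ = 1/√(1 − 0.822²) = 1/√0.3243 = 1.756; Δt_1 = 1.756 × 141.4 = 248.3 μs.
Leg 2: 160.7 μs is already measured in the lab frame.
Leg 3: 84.25 μs is already measured in the lab frame.
Total: 248.3 + 160.7 + 84.25 μs.

Δt = 493 μs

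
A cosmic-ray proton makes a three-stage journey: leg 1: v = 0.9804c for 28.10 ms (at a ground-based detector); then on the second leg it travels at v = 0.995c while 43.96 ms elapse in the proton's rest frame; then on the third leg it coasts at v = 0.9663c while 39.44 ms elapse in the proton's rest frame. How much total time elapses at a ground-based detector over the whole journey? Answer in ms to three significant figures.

Δt = 621 ms

Leg 1: 28.10 ms is already measured at a ground-based detector.
Leg 2: γ = 1/√(1 − 0.995²) = 1/√0.009975 = 10.01; Δt_2 = 10.01 × 43.96 = 440.2 ms.
Leg 3: γ = 1/√(1 − 0.9663²) = 1/√0.06626 = 3.885; Δt_3 = 3.885 × 39.44 = 153.2 ms.
Total: 28.10 + 440.2 + 153.2 ms.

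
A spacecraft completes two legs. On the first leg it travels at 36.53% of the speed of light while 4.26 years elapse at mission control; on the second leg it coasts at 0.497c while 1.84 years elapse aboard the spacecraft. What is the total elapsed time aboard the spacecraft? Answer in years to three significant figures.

τ = 5.81 years

Leg 1: β = 0.3653; γ = 1/√(1 − 0.3653²) = 1/√0.8666 = 1.074; τ_1 = 4.26/1.074 = 3.966 years.
Leg 2: 1.84 years is already measured aboard the spacecraft.
Total: 3.966 + 1.840 years.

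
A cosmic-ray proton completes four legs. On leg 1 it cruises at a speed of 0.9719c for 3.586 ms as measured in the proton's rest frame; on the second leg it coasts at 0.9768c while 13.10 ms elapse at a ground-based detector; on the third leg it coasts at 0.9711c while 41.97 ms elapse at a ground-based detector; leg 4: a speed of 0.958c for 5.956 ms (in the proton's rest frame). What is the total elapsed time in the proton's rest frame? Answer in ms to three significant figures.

Leg 1: 3.586 ms is already measured in the proton's rest frame.
Leg 2: γ = 1/√(1 − 0.9768²) = 1/√0.04586 = 4.670; τ_2 = 13.10/4.670 = 2.805 ms.
Leg 3: γ = 1/√(1 − 0.9711²) = 1/√0.05696 = 4.190; τ_3 = 41.97/4.190 = 10.02 ms.
Leg 4: 5.956 ms is already measured in the proton's rest frame.
Total: 3.586 + 2.805 + 10.02 + 5.956 ms.

τ = 22.4 ms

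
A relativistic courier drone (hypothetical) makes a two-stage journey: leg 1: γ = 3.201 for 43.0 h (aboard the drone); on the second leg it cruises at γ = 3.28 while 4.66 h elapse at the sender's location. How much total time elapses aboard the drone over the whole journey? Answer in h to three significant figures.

τ = 44.4 h

Leg 1: 43.0 h is already measured aboard the drone.
Leg 2: γ = 3.28; τ_2 = 4.66/3.280 = 1.421 h.
Total: 43.00 + 1.421 h.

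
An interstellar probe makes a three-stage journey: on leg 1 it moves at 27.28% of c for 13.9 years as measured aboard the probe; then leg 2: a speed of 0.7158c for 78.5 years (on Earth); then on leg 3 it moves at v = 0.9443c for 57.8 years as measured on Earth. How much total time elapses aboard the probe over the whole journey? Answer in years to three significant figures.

Leg 1: 13.9 years is already measured aboard the probe.
Leg 2: γ = 1/√(1 − 0.7158²) = 1/√0.4876 = 1.432; τ_2 = 78.5/1.432 = 54.82 years.
Leg 3: γ = 1/√(1 − 0.9443²) = 1/√0.1083 = 3.039; τ_3 = 57.8/3.039 = 19.02 years.
Total: 13.90 + 54.82 + 19.02 years.

τ = 87.7 years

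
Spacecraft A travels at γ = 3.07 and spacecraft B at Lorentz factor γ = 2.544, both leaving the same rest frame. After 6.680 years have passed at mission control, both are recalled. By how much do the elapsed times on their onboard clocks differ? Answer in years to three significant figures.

A: γ = 3.07; τ_A = 6.680/3.070 = 2.176 years.
B: γ = 2.544; τ_B = 6.680/2.544 = 2.626 years.

|τ_A − τ_B| = 0.450 years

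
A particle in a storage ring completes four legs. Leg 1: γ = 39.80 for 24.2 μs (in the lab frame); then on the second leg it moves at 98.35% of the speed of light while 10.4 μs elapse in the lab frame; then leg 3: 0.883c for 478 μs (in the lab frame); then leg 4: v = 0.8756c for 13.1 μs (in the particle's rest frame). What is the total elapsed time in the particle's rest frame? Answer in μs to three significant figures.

τ = 240 μs

Leg 1: γ = 39.80; τ_1 = 24.2/39.80 = 0.6080 μs.
Leg 2: β = 0.9835; γ = 1/√(1 − 0.9835²) = 1/√0.03273 = 5.528; τ_2 = 10.4/5.528 = 1.881 μs.
Leg 3: γ = 1/√(1 − 0.883²) = 1/√0.2203 = 2.131; τ_3 = 478/2.131 = 224.4 μs.
Leg 4: 13.1 μs is already measured in the particle's rest frame.
Total: 0.6080 + 1.881 + 224.4 + 13.10 μs.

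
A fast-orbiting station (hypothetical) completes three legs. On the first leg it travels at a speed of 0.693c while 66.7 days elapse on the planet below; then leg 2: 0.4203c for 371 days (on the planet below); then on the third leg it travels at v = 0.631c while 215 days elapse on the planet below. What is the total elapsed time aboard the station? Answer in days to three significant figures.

Leg 1: γ = 1/√(1 − 0.693²) = 1/√0.5198 = 1.387; τ_1 = 66.7/1.387 = 48.09 days.
Leg 2: γ = 1/√(1 − 0.4203²) = 1/√0.8233 = 1.102; τ_2 = 371/1.102 = 336.6 days.
Leg 3: γ = 1/√(1 − 0.631²) = 1/√0.6018 = 1.289; τ_3 = 215/1.289 = 166.8 days.
Total: 48.09 + 336.6 + 166.8 days.

τ = 552 days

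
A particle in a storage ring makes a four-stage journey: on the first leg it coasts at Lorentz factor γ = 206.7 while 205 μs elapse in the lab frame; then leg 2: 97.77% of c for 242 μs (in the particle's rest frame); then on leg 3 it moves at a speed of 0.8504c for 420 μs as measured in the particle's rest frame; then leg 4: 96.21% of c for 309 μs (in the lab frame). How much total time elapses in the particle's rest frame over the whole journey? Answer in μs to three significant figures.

τ = 747 μs

Leg 1: γ = 206.7; τ_1 = 205/206.7 = 0.9918 μs.
Leg 2: 242 μs is already measured in the particle's rest frame.
Leg 3: 420 μs is already measured in the particle's rest frame.
Leg 4: β = 0.9621; γ = 1/√(1 − 0.9621²) = 1/√0.07436 = 3.667; τ_4 = 309/3.667 = 84.26 μs.
Total: 0.9918 + 242.0 + 420.0 + 84.26 μs.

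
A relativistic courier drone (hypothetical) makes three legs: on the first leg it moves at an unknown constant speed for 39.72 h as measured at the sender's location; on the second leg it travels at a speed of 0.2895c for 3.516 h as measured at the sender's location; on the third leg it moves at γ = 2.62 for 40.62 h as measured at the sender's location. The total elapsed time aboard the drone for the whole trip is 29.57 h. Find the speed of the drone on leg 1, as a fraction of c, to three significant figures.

Leg 1: speed unknown; τ_1 = 39.72/γ_1.
Leg 2: γ = 1/√(1 − 0.2895²) = 1/√0.9162 = 1.045; τ_2 = 3.516/1.045 = 3.365 h.
Leg 3: γ = 2.62; τ_3 = 40.62/2.620 = 15.50 h.
Total proper time: τ_1 + 3.365 + 15.50 = 29.57, so τ_1 = 29.57 − 18.87 = 10.70 h.
γ_1 = 39.72/10.70 = 3.712; β = √(1 − 1/γ²) = √0.9274.

β = 0.963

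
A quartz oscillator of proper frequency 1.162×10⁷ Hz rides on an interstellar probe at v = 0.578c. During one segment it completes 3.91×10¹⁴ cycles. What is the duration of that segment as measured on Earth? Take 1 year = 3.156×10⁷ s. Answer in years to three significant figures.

Δt = 1.31 years

γ = 1/√(1 − 0.578²) = 1/√0.6659 = 1.225
Proper time for N cycles: τ = N/f = 3.91×10¹⁴/(1.162×10⁷) = 3.365×10⁷ s = 1.066 years.
Lab-frame duration Δt = γτ = 1.225 × 1.066 = 1.307 years.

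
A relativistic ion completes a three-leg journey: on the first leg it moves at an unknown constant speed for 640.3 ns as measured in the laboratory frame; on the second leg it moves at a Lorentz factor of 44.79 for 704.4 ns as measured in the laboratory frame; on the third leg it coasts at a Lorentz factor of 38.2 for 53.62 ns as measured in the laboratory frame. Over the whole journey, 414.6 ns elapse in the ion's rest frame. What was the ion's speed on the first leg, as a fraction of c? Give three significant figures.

β = 0.784

Leg 1: speed unknown; τ_1 = 640.3/γ_1.
Leg 2: γ = 44.79; τ_2 = 704.4/44.79 = 15.73 ns.
Leg 3: γ = 38.2; τ_3 = 53.62/38.20 = 1.404 ns.
Total proper time: τ_1 + 15.73 + 1.404 = 414.6, so τ_1 = 414.6 − 17.13 = 397.5 ns.
γ_1 = 640.3/397.5 = 1.611; β = √(1 − 1/γ²) = √0.6147.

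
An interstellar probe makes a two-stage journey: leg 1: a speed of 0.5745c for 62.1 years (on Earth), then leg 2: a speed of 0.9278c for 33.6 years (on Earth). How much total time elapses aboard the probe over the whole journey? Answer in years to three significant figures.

τ = 63.4 years

Leg 1: γ = 1/√(1 − 0.5745²) = 1/√0.6699 = 1.222; τ_1 = 62.1/1.222 = 50.83 years.
Leg 2: γ = 1/√(1 − 0.9278²) = 1/√0.1392 = 2.680; τ_2 = 33.6/2.680 = 12.54 years.
Total: 50.83 + 12.54 years.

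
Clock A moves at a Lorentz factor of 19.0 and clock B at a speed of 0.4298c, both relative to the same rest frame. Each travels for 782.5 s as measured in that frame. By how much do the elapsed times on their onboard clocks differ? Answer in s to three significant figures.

A: γ = 19.0; τ_A = 782.5/19.00 = 41.18 s.
B: γ = 1/√(1 − 0.4298²) = 1/√0.8153 = 1.108; τ_B = 782.5/1.108 = 706.5 s.

|τ_A − τ_B| = 665 s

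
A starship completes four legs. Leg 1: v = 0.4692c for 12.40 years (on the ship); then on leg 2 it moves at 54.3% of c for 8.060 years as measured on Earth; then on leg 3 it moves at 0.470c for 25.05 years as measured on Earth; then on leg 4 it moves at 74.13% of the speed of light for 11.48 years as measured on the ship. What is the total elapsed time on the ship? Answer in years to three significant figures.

τ = 52.8 years

Leg 1: 12.40 years is already measured on the ship.
Leg 2: β = 0.543; γ = 1/√(1 − 0.543²) = 1/√0.7052 = 1.191; τ_2 = 8.060/1.191 = 6.768 years.
Leg 3: γ = 1/√(1 − 0.470²) = 1/√0.7791 = 1.133; τ_3 = 25.05/1.133 = 22.11 years.
Leg 4: 11.48 years is already measured on the ship.
Total: 12.40 + 6.768 + 22.11 + 11.48 years.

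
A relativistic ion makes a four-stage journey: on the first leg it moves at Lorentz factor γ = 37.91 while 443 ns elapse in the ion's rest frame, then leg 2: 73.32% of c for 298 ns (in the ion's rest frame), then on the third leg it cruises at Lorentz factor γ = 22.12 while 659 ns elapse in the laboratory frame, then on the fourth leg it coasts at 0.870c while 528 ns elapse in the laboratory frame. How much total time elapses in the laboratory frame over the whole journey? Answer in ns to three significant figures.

Leg 1: γ = 37.91; Δt_1 = 37.91 × 443 = 1.679×10⁴ ns.
Leg 2: β = 0.7332; γ = 1/√(1 − 0.7332²) = 1/√0.4624 = 1.471; Δt_2 = 1.471 × 298 = 438.2 ns.
Leg 3: 659 ns is already measured in the laboratory frame.
Leg 4: 528 ns is already measured in the laboratory frame.
Total: 1.679×10⁴ + 438.2 + 659.0 + 528.0 ns.

Δt = 1.84×10⁴ ns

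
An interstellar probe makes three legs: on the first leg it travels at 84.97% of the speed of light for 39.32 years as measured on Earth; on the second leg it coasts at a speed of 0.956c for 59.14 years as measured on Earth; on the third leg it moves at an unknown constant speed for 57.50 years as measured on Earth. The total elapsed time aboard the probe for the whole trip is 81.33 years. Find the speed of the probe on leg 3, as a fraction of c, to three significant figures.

Leg 1: β = 0.8497; γ = 1/√(1 − 0.8497²) = 1/√0.2780 = 1.897; τ_1 = 39.32/1.897 = 20.73 years.
Leg 2: γ = 1/√(1 − 0.956²) = 1/√0.08606 = 3.409; τ_2 = 59.14/3.409 = 17.35 years.
Leg 3: speed unknown; τ_3 = 57.50/γ_3.
Total proper time: 20.73 + 17.35 + τ_3 = 81.33, so τ_3 = 81.33 − 38.08 = 43.25 years.
γ_3 = 57.50/43.25 = 1.330; β = √(1 − 1/γ²) = √0.4343.

β = 0.659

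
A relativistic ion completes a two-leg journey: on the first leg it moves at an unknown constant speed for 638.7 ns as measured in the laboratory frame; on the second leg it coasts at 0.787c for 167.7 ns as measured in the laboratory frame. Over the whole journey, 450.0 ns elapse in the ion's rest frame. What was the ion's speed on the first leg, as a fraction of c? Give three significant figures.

β = 0.840

Leg 1: speed unknown; τ_1 = 638.7/γ_1.
Leg 2: γ = 1/√(1 − 0.787²) = 1/√0.3806 = 1.621; τ_2 = 167.7/1.621 = 103.5 ns.
Total proper time: τ_1 + 103.5 = 450.0, so τ_1 = 450.0 − 103.5 = 346.5 ns.
γ_1 = 638.7/346.5 = 1.843; β = √(1 − 1/γ²) = √0.7056.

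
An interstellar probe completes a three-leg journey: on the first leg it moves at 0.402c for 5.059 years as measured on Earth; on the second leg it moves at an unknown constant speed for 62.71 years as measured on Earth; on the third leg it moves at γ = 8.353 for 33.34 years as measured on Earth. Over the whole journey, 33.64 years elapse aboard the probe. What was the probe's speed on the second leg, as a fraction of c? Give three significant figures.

Leg 1: γ = 1/√(1 − 0.402²) = 1/√0.8384 = 1.092; τ_1 = 5.059/1.092 = 4.632 years.
Leg 2: speed unknown; τ_2 = 62.71/γ_2.
Leg 3: γ = 8.353; τ_3 = 33.34/8.353 = 3.991 years.
Total proper time: 4.632 + τ_2 + 3.991 = 33.64, so τ_2 = 33.64 − 8.624 = 25.02 years.
γ_2 = 62.71/25.02 = 2.507; β = √(1 − 1/γ²) = √0.8409.

β = 0.917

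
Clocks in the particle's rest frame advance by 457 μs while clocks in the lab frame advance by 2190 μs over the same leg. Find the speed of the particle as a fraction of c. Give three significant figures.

v = 0.978c

The proper time is measured in the particle's rest frame (both events occur at the particle's location); Δt is measured in the lab frame. γ = Δt/τ = 2190/457 = 4.792.
β = √(1 − 1/γ²) = √(1 − 0.04355) = √0.9565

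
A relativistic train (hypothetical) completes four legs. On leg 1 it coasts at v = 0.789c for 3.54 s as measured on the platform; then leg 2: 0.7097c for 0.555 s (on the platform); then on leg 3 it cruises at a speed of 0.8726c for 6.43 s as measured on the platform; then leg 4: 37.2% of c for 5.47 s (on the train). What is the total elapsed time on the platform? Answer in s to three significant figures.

Δt = 16.4 s

Leg 1: 3.54 s is already measured on the platform.
Leg 2: 0.555 s is already measured on the platform.
Leg 3: 6.43 s is already measured on the platform.
Leg 4: β = 0.372; γ = 1/√(1 − 0.372²) = 1/√0.8616 = 1.077; Δt_4 = 1.077 × 5.47 = 5.893 s.
Total: 3.540 + 0.5550 + 6.430 + 5.893 s.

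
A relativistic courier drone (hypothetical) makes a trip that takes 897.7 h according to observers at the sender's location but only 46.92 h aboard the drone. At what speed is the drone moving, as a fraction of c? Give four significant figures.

The proper time is measured aboard the drone (both events occur at the drone's location); Δt is measured at the sender's location. γ = Δt/τ = 897.7/46.92 = 19.13.
β = √(1 − 1/γ²) = √(1 − 0.002732) = √0.9973

v = 0.9986c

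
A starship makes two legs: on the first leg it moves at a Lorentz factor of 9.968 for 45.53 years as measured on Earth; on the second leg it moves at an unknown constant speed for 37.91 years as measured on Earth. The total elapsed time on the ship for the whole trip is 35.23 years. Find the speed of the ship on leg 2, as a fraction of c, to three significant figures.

β = 0.588

Leg 1: γ = 9.968; τ_1 = 45.53/9.968 = 4.568 years.
Leg 2: speed unknown; τ_2 = 37.91/γ_2.
Total proper time: 4.568 + τ_2 = 35.23, so τ_2 = 35.23 − 4.568 = 30.66 years.
γ_2 = 37.91/30.66 = 1.236; β = √(1 − 1/γ²) = √0.3458.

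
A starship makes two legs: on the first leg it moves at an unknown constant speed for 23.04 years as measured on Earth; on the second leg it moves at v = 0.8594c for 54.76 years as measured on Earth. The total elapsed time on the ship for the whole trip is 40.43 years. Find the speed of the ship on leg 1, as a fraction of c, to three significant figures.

β = 0.842

Leg 1: speed unknown; τ_1 = 23.04/γ_1.
Leg 2: γ = 1/√(1 − 0.8594²) = 1/√0.2614 = 1.956; τ_2 = 54.76/1.956 = 28.00 years.
Total proper time: τ_1 + 28.00 = 40.43, so τ_1 = 40.43 − 28.00 = 12.43 years.
γ_1 = 23.04/12.43 = 1.853; β = √(1 − 1/γ²) = √0.7089.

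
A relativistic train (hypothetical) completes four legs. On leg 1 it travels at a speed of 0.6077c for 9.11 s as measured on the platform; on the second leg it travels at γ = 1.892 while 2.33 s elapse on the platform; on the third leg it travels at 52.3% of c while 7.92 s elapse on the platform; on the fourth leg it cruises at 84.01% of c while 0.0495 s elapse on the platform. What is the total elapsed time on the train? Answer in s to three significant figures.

τ = 15.2 s

Leg 1: γ = 1/√(1 − 0.6077²) = 1/√0.6307 = 1.259; τ_1 = 9.11/1.259 = 7.235 s.
Leg 2: γ = 1.892; τ_2 = 2.33/1.892 = 1.232 s.
Leg 3: β = 0.523; γ = 1/√(1 − 0.523²) = 1/√0.7265 = 1.173; τ_3 = 7.92/1.173 = 6.750 s.
Leg 4: β = 0.8401; γ = 1/√(1 − 0.8401²) = 1/√0.2942 = 1.844; τ_4 = 0.0495/1.844 = 0.02685 s.
Total: 7.235 + 1.232 + 6.750 + 0.02685 s.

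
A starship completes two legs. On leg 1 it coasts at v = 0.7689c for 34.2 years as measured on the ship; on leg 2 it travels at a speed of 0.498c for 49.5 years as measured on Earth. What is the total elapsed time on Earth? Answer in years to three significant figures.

Leg 1: γ = 1/√(1 − 0.7689²) = 1/√0.4088 = 1.564; Δt_1 = 1.564 × 34.2 = 53.49 years.
Leg 2: 49.5 years is already measured on Earth.
Total: 53.49 + 49.50 years.

Δt = 103 years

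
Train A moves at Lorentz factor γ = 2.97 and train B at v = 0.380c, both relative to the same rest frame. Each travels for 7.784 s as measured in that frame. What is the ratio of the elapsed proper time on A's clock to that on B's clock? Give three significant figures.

A: γ = 2.97. B: γ = 1/√(1 − 0.380²) = 1/√0.8556 = 1.081.
τ_A/τ_B = γ_B/γ_A = 1.081/2.970 = 0.3640, so τ_A/τ_B = 0.3640.

τ_A/τ_B = 0.364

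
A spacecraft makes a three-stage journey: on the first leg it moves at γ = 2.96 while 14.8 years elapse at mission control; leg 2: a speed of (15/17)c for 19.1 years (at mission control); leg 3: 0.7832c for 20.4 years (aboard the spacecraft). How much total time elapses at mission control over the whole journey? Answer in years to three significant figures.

Δt = 66.7 years

Leg 1: 14.8 years is already measured at mission control.
Leg 2: 19.1 years is already measured at mission control.
Leg 3: γ = 1/√(1 − 0.7832²) = 1/√0.3866 = 1.608; Δt_3 = 1.608 × 20.4 = 32.81 years.
Total: 14.80 + 19.10 + 32.81 years.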